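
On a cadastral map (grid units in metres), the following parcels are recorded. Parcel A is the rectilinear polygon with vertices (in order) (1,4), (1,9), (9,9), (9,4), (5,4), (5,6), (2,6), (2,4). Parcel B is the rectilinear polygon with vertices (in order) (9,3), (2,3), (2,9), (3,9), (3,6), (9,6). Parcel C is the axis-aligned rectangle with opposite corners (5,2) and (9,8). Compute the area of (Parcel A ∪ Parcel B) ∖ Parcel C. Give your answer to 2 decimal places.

27.00

|Parcel A ∪ Parcel B| = 47.
|(Parcel A ∪ Parcel B) ∩ Parcel C| = 20.
|(Parcel A ∪ Parcel B) ∖ Parcel C| = 47 − 20 = 27.00.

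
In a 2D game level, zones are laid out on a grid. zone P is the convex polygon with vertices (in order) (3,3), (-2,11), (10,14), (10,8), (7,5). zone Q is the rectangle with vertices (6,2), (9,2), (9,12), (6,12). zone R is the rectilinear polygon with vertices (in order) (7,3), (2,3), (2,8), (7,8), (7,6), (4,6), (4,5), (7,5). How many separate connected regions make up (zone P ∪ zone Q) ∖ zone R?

1

(zone P ∪ zone Q) ∖ zone R is a single connected region.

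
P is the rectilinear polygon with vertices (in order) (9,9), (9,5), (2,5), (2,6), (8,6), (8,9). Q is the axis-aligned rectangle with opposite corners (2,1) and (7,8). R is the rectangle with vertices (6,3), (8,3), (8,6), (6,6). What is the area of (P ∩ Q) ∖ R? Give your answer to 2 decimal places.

|P ∩ Q| = 5.
|(P ∩ Q) ∩ R| = 1.
|(P ∩ Q) ∖ R| = 5 − 1 = 4.00.

4.00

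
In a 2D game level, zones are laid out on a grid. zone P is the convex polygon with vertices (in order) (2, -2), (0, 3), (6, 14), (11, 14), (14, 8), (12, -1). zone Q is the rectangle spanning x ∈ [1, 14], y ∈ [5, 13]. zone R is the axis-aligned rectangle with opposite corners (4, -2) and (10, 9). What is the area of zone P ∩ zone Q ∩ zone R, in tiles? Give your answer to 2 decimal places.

The intersection is the polygon with vertices (4,5), (4,9), (10,9), (10,5).
By the shoelace formula its area is 24.00.

24.00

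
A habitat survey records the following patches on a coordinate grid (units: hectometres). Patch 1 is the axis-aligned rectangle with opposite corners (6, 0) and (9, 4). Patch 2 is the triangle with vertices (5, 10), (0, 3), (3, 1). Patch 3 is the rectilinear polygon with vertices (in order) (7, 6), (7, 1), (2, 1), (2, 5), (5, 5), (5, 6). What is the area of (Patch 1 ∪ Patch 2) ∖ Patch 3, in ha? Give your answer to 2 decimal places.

|Patch 1 ∪ Patch 2| = 27.5.
|(Patch 1 ∪ Patch 2) ∩ Patch 3| = 8.4444.
|(Patch 1 ∪ Patch 2) ∖ Patch 3| = 27.5 − 8.4444 = 19.06.

19.06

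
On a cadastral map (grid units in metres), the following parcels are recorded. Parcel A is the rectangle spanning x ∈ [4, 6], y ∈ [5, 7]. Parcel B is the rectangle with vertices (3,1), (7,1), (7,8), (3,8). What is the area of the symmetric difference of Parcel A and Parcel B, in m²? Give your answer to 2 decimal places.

24.00

|Parcel A∩Parcel B|: x∈[4,6], y∈[5,7] → 2·2 = 4.
|Parcel A △ Parcel B| = |Parcel A| + |Parcel B| − 2·|Parcel A∩Parcel B| = 4 + 28 − 8 = 24.00.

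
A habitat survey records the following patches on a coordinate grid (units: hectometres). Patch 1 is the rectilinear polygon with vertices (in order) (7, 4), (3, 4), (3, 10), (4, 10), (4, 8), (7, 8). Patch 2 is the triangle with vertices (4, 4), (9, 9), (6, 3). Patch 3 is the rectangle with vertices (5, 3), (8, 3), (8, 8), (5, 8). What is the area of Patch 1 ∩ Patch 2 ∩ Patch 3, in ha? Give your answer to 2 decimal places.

3.75

The intersection is the polygon with vertices (7,7), (7,5), (6.5,4), (5,4), (5,5).
By the shoelace formula its area is 3.75.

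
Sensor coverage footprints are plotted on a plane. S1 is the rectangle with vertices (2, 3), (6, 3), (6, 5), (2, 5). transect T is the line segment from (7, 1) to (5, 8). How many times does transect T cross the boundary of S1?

2

The segment meets the boundary at (5.857,5), (6,4.5).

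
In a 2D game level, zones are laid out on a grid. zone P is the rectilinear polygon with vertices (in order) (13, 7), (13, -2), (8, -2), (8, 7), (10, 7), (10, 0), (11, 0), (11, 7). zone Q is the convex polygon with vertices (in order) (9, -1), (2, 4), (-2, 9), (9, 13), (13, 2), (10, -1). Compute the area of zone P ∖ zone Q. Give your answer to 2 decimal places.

|zone P| = 38, |zone P∩zone Q| = 23.5974.
|zone P ∖ zone Q| = |zone P| − |zone P∩zone Q| = 38 − 23.5974 = 14.40.

14.40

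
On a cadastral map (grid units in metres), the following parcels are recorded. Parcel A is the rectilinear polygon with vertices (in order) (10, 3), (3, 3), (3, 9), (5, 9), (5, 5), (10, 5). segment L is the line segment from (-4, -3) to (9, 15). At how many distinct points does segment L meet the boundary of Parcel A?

2

The segment meets the boundary at (3,6.692), (4.667,9).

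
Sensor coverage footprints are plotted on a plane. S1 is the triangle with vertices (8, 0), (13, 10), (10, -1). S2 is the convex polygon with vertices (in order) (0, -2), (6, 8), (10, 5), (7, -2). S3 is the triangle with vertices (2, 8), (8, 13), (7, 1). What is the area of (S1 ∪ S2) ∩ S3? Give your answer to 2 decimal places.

12.57

The region (S1 ∪ S2) ∩ S3 is the polygon with vertices (7.49,6.882), (7,1), (4.174,4.957), (6,8).
By the shoelace formula its area is 12.57.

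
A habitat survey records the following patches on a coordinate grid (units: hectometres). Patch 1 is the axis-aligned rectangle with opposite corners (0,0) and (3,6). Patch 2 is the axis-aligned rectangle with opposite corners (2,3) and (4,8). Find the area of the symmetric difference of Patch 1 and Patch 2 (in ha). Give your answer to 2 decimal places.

|Patch 1∩Patch 2|: x∈[2,3], y∈[3,6] → 1·3 = 3.
|Patch 1 △ Patch 2| = |Patch 1| + |Patch 2| − 2·|Patch 1∩Patch 2| = 18 + 10 − 6 = 22.00.

22.00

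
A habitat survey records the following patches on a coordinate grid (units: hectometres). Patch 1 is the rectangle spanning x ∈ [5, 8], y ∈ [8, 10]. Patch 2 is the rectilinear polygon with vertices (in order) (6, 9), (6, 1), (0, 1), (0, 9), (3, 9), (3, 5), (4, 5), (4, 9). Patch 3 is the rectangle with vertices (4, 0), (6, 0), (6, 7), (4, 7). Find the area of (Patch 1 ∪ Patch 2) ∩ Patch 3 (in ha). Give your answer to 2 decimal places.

12.00

The region (Patch 1 ∪ Patch 2) ∩ Patch 3 is the polygon with vertices (6,1), (4,1), (4,5), (4,7), (6,7).
By the shoelace formula its area is 12.00.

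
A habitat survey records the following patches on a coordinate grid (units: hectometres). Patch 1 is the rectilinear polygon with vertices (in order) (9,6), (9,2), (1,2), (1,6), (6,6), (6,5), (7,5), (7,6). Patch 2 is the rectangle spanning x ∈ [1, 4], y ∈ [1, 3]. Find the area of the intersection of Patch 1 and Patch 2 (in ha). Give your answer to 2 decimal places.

3.00

The intersection is the polygon with vertices (1,2), (1,3), (4,3), (4,2).
By the shoelace formula its area is 3.00.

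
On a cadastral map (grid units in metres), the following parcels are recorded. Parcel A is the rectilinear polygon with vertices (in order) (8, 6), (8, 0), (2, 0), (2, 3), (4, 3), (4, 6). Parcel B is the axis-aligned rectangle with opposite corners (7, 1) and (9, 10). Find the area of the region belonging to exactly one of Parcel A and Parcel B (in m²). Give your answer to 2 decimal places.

38.00

|Parcel A| = 30, |Parcel B| = 18, |Parcel A∩Parcel B| = 5.
|Parcel A △ Parcel B| = |Parcel A| + |Parcel B| − 2·|Parcel A∩Parcel B| = 30 + 18 − 10 = 38.00.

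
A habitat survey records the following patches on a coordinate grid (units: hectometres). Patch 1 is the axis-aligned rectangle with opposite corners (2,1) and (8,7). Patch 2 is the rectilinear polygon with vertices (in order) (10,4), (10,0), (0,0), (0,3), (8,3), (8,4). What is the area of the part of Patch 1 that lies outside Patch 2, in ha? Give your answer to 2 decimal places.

|Patch 1| = 36, |Patch 1∩Patch 2| = 12.
|Patch 1 ∖ Patch 2| = |Patch 1| − |Patch 1∩Patch 2| = 36 − 12 = 24.00.

24.00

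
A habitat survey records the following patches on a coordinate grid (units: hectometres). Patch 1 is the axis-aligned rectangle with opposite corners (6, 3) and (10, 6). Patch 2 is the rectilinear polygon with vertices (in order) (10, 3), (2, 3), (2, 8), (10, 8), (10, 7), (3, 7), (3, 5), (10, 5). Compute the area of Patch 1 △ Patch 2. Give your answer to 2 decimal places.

|Patch 1| = 12, |Patch 2| = 26, |Patch 1∩Patch 2| = 8.
|Patch 1 △ Patch 2| = |Patch 1| + |Patch 2| − 2·|Patch 1∩Patch 2| = 12 + 26 − 16 = 22.00.

22.00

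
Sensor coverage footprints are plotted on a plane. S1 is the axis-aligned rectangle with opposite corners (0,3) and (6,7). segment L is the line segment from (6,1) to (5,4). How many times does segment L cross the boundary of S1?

The segment meets the boundary at (5.333,3).

1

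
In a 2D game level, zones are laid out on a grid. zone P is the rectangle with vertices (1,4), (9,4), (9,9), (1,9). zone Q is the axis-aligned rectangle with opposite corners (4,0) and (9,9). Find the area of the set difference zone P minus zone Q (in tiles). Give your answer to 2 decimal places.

15.00

|zone P∩zone Q|: x∈[4,9], y∈[4,9] → 5·5 = 25.
|zone P| = 40.
|zone P ∖ zone Q| = |zone P| − |zone P∩zone Q| = 40 − 25 = 15.00.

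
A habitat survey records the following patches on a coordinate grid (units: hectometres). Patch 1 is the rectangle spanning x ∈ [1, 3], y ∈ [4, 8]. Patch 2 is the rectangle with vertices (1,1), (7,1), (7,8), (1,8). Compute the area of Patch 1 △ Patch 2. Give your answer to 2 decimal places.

|Patch 1∩Patch 2|: x∈[1,3], y∈[4,8] → 2·4 = 8.
|Patch 1 △ Patch 2| = |Patch 1| + |Patch 2| − 2·|Patch 1∩Patch 2| = 8 + 42 − 16 = 34.00.

34.00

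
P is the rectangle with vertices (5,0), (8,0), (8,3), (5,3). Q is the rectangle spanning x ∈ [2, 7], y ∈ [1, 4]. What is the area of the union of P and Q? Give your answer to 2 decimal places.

20.00

By inclusion–exclusion:
Individual areas: |P| = 9, |Q| = 15.
|P∩Q|: x∈[5,7], y∈[1,3] → 2·2 = 4.
|P ∪ Q| = 24 − 4 = 20.00.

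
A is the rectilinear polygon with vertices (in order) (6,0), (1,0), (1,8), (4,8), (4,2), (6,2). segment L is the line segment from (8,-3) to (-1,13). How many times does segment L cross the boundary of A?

The segment meets the boundary at (1.812,8), (4,4.111), (6,0.556), (5.188,2).

4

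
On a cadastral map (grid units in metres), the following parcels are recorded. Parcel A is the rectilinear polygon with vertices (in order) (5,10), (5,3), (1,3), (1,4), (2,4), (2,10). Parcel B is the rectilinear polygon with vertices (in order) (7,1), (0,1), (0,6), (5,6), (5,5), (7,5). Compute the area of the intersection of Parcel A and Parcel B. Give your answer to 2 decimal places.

The intersection is the polygon with vertices (5,5), (5,3), (1,3), (1,4), (2,4), (2,6), (5,6).
By the shoelace formula its area is 10.00.

10.00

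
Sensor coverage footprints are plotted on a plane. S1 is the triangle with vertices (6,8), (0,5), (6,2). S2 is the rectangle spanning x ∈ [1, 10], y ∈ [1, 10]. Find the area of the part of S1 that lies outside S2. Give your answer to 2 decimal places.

0.50

|S1| = 18, |S1∩S2| = 17.5.
|S1 ∖ S2| = |S1| − |S1∩S2| = 18 − 17.5 = 0.50.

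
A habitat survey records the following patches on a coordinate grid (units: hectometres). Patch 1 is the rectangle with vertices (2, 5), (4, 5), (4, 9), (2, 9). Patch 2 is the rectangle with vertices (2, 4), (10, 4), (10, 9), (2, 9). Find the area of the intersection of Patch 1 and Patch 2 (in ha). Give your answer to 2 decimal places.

8.00

|Patch 1∩Patch 2|: x∈[2,4], y∈[5,9] → 2·4 = 8.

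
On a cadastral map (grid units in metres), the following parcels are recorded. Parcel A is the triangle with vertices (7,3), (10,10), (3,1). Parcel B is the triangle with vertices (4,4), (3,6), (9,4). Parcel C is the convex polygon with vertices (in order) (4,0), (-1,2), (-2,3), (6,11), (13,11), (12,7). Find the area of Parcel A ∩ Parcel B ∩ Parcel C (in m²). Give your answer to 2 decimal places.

1.42

The intersection is the polygon with vertices (5.333,4), (6.088,4.971), (7.625,4.458), (7.429,4).
By the shoelace formula its area is 1.42.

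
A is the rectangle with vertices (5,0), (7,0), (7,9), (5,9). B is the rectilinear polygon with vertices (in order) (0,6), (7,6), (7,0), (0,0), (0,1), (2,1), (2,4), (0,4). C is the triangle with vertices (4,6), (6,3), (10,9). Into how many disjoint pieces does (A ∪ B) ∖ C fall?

(A ∪ B) ∖ C splits into 2 disjoint pieces (area 30.75, area 4).

2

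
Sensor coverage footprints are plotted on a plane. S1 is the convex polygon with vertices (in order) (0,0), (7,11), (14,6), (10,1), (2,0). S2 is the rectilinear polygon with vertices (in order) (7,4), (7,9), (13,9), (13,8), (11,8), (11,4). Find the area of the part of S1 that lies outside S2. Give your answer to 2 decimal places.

60.50

|S1| = 80, |S1∩S2| = 19.5.
|S1 ∖ S2| = |S1| − |S1∩S2| = 80 − 19.5 = 60.50.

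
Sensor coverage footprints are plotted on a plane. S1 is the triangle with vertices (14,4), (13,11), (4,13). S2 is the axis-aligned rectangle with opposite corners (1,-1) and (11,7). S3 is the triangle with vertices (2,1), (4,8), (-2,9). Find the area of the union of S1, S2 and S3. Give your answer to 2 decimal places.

By inclusion–exclusion:
Individual areas: |S1| = 30.5, |S2| = 80, |S3| = 22.
|S1∩S2| = 0.05.
|S1∩S3| = 0.
|S2∩S3| = 10.1429.
|S1∩S2∩S3| = 0.
|S1 ∪ S2 ∪ S3| = 132.5 − 10.1929 + 0 = 122.31.

122.31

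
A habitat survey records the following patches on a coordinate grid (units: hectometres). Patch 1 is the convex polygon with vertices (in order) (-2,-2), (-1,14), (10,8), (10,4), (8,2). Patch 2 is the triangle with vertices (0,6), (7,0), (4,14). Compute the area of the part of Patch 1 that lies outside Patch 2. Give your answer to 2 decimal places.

|Patch 1| = 121, |Patch 1∩Patch 2| = 36.871.
|Patch 1 ∖ Patch 2| = |Patch 1| − |Patch 1∩Patch 2| = 121 − 36.871 = 84.13.

84.13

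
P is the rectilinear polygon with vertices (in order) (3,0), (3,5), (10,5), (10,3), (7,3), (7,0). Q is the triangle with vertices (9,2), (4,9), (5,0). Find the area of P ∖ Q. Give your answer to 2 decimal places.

14.47

|P| = 26, |P∩Q| = 11.5317.
|P ∖ Q| = |P| − |P∩Q| = 26 − 11.5317 = 14.47.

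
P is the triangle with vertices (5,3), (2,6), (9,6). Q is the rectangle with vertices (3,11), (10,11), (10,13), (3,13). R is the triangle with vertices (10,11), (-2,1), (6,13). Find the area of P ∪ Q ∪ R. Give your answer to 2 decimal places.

50.26

By inclusion–exclusion:
Individual areas: |P| = 10.5, |Q| = 14, |R| = 32.
|P∩Q| = 0.
|P∩R| = 0.9091.
|Q∩R| = 5.3333.
|P∩Q∩R| = 0.
|P ∪ Q ∪ R| = 56.5 − 6.2424 + 0 = 50.26.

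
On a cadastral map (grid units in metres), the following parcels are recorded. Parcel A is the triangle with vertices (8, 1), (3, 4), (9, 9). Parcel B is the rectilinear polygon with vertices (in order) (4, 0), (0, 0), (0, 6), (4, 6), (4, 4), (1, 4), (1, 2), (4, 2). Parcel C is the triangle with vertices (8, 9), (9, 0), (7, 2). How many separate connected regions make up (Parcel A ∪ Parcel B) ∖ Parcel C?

(Parcel A ∪ Parcel B) ∖ Parcel C splits into 2 disjoint pieces (area 31.5563, area 1.7363).

2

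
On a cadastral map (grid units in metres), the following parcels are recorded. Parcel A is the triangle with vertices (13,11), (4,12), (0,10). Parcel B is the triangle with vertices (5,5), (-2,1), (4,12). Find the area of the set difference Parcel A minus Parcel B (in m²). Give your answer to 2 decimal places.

9.98

|Parcel A| = 11, |Parcel A∩Parcel B| = 1.0176.
|Parcel A ∖ Parcel B| = |Parcel A| − |Parcel A∩Parcel B| = 11 − 1.0176 = 9.98.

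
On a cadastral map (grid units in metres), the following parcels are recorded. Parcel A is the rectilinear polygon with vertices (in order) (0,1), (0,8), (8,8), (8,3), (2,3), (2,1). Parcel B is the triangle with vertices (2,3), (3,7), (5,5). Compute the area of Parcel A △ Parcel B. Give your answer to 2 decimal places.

|Parcel A| = 44, |Parcel B| = 5, |Parcel A∩Parcel B| = 5.
|Parcel A △ Parcel B| = |Parcel A| + |Parcel B| − 2·|Parcel A∩Parcel B| = 44 + 5 − 10 = 39.00.

39.00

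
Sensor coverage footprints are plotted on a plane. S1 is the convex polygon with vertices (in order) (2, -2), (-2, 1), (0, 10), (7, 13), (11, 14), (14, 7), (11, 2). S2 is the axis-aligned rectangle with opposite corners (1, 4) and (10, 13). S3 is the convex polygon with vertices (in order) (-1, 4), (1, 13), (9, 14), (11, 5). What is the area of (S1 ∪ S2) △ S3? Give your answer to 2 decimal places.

91.89

|S1 ∪ S2| = 173.2143.
|(S1 ∪ S2) ∩ S3| = 85.6617.
|(S1 ∪ S2) △ S3| = 173.2143 + 90 − 171.3233 = 91.89.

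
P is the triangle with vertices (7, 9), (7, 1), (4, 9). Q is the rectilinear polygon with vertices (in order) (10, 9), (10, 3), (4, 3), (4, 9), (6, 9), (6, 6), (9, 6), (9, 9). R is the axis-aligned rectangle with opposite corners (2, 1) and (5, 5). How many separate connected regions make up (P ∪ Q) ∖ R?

1

(P ∪ Q) ∖ R is a single connected region.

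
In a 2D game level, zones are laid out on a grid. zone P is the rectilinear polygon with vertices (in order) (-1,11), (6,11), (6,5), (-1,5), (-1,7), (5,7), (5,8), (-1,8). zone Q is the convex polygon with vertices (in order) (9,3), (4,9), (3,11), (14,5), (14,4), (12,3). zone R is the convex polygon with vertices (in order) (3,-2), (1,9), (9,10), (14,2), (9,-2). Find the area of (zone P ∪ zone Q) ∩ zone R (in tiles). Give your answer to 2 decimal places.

40.14

|zone P ∪ zone Q| = 63.0712.
|(zone P ∪ zone Q) ∩ zone R| = 40.14.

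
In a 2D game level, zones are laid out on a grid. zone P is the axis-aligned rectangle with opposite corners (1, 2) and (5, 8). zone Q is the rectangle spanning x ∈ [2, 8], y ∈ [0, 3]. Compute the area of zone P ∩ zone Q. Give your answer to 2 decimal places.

|zone P∩zone Q|: x∈[2,5], y∈[2,3] → 3·1 = 3.

3.00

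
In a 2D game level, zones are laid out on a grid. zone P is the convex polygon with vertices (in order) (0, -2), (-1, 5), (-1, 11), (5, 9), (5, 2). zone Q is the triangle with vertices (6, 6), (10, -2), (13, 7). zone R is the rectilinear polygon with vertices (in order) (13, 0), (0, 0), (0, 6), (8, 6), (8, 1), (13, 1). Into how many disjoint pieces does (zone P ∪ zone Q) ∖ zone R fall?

3

(zone P ∪ zone Q) ∖ zone R splits into 3 disjoint pieces (area 31, area 22.25, area 1.6667).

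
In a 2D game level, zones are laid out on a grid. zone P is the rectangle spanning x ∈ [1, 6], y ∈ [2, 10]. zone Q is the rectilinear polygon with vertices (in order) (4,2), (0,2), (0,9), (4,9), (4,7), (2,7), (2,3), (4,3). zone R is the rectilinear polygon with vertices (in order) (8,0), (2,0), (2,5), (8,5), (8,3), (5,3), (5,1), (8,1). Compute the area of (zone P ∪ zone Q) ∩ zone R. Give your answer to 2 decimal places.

The region (zone P ∪ zone Q) ∩ zone R is the polygon with vertices (6,3), (5,3), (5,2), (4,2), (2,2), (2,5), (6,5).
By the shoelace formula its area is 11.00.

11.00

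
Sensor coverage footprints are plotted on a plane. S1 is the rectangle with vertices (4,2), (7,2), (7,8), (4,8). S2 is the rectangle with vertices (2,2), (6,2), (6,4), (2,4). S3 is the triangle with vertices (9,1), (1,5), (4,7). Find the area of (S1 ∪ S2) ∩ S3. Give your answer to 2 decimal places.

The region (S1 ∪ S2) ∩ S3 is the polygon with vertices (7,2), (3,4), (4,4), (4,7), (7,3.4).
By the shoelace formula its area is 7.60.

7.60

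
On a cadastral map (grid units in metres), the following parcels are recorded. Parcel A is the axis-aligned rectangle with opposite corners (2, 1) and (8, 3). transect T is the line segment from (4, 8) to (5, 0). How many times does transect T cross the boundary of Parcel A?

2

The segment meets the boundary at (4.625,3), (4.875,1).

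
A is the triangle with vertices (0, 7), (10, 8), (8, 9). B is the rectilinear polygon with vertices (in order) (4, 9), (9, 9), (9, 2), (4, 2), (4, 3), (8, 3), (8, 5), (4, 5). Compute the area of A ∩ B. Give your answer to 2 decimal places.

4.50

The intersection is the polygon with vertices (4,7.4), (4,8), (8,9), (9,8.5), (9,7.9).
By the shoelace formula its area is 4.50.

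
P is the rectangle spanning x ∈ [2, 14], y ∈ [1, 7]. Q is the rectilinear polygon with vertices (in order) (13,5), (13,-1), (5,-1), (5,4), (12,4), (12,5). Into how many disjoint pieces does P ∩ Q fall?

P ∩ Q is a single connected region.

1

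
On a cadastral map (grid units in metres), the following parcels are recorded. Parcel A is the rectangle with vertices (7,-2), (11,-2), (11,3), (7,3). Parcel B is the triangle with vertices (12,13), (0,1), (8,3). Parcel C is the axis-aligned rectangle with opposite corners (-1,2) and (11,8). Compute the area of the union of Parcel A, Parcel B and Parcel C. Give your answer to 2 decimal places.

By inclusion–exclusion:
Individual areas: |Parcel A| = 20, |Parcel B| = 36, |Parcel C| = 72.
|Parcel A∩Parcel B| = 0.125.
|Parcel A∩Parcel C|: x∈[7,11], y∈[2,3] → 4·1 = 4.
|Parcel B∩Parcel C| = 27.
|Parcel A∩Parcel B∩Parcel C| = 0.125.
|Parcel A ∪ Parcel B ∪ Parcel C| = 128 − 31.125 + 0.125 = 97.00.

97.00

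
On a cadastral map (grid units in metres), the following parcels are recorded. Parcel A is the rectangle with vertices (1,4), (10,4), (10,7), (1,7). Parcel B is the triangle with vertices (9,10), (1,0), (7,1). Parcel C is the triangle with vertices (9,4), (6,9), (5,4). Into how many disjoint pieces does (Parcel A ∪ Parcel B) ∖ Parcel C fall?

2

(Parcel A ∪ Parcel B) ∖ Parcel C splits into 2 disjoint pieces (area 8.1714, area 28.5).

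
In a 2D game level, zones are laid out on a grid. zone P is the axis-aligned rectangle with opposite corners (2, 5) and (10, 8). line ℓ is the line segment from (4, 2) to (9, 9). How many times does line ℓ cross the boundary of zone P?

The segment meets the boundary at (8.286,8), (6.143,5).

2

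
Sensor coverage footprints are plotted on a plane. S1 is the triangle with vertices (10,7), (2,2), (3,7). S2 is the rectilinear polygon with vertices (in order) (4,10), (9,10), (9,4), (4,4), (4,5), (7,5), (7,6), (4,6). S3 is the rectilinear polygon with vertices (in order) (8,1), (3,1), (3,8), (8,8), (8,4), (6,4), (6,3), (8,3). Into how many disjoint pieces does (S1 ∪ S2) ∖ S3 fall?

(S1 ∪ S2) ∖ S3 splits into 2 disjoint pieces (area 14.3125, area 2.1875).

2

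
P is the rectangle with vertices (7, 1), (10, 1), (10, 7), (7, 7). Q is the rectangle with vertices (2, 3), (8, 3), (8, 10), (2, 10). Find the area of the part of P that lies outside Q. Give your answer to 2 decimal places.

|P∩Q|: x∈[7,8], y∈[3,7] → 1·4 = 4.
|P| = 18.
|P ∖ Q| = |P| − |P∩Q| = 18 − 4 = 14.00.

14.00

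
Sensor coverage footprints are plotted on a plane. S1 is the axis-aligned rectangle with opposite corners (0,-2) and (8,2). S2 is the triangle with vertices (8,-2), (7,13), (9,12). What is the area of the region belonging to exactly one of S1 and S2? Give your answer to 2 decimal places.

|S1| = 32, |S2| = 14.5, |S1∩S2| = 0.5333.
|S1 △ S2| = |S1| + |S2| − 2·|S1∩S2| = 32 + 14.5 − 1.0667 = 45.43.

45.43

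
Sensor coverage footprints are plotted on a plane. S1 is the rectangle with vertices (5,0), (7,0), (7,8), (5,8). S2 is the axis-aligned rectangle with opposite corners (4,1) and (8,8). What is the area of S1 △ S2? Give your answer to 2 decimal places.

|S1∩S2|: x∈[5,7], y∈[1,8] → 2·7 = 14.
|S1 △ S2| = |S1| + |S2| − 2·|S1∩S2| = 16 + 28 − 28 = 16.00.

16.00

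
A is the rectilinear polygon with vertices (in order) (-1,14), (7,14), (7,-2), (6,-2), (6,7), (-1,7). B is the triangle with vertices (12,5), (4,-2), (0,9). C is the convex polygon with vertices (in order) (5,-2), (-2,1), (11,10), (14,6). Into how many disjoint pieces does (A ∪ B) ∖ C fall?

3

(A ∪ B) ∖ C splits into 3 disjoint pieces (area 65.7167, area 1.3333, area 0.11).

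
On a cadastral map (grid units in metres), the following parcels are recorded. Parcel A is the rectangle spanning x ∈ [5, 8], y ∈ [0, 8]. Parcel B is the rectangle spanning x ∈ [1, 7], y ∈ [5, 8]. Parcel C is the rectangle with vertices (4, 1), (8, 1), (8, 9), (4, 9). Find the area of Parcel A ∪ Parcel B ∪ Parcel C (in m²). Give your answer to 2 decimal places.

44.00

By inclusion–exclusion:
Individual areas: |Parcel A| = 24, |Parcel B| = 18, |Parcel C| = 32.
|Parcel A∩Parcel B|: x∈[5,7], y∈[5,8] → 2·3 = 6.
|Parcel A∩Parcel C|: x∈[5,8], y∈[1,8] → 3·7 = 21.
|Parcel B∩Parcel C|: x∈[4,7], y∈[5,8] → 3·3 = 9.
|Parcel A∩Parcel B∩Parcel C| = 6.
|Parcel A ∪ Parcel B ∪ Parcel C| = 74 − 36 + 6 = 44.00.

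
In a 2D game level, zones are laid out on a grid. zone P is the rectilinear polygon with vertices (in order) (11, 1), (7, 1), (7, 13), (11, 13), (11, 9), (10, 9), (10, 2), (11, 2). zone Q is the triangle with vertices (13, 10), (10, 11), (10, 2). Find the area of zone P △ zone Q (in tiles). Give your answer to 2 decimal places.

50.83

|zone P| = 41, |zone Q| = 13.5, |zone P∩zone Q| = 1.8333.
|zone P △ zone Q| = |zone P| + |zone Q| − 2·|zone P∩zone Q| = 41 + 13.5 − 3.6667 = 50.83.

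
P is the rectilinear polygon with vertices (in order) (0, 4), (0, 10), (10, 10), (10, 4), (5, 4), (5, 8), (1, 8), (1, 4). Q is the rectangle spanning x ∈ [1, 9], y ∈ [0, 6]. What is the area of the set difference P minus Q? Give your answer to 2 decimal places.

|P| = 44, |P∩Q| = 8.
|P ∖ Q| = |P| − |P∩Q| = 44 − 8 = 36.00.

36.00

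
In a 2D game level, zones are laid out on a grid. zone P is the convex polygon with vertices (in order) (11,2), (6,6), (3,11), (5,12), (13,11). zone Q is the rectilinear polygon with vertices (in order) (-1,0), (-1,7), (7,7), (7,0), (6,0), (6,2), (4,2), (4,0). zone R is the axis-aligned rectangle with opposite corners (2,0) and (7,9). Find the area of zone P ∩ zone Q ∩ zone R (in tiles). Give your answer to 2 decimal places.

1.70

The intersection is the polygon with vertices (5.4,7), (7,7), (7,5.2), (6,6).
By the shoelace formula its area is 1.70.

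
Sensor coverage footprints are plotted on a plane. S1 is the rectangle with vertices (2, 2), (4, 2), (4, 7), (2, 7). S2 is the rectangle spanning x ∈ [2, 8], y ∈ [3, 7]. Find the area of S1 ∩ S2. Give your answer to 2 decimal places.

8.00

|S1∩S2|: x∈[2,4], y∈[3,7] → 2·4 = 8.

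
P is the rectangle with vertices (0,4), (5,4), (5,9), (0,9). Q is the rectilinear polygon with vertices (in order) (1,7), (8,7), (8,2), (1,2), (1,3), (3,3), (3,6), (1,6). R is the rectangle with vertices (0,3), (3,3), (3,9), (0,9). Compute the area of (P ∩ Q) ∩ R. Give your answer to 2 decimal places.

|P ∩ Q| = 8.
|(P ∩ Q) ∩ R| = 2.00.

2.00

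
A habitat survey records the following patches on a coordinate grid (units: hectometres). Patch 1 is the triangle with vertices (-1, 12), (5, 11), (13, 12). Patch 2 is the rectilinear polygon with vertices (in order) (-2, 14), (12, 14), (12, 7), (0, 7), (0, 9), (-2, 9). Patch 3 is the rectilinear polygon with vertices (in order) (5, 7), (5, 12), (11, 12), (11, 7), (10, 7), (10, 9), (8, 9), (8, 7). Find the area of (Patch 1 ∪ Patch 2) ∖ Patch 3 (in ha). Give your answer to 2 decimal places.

68.06

|Patch 1 ∪ Patch 2| = 94.0625.
|(Patch 1 ∪ Patch 2) ∩ Patch 3| = 26.
|(Patch 1 ∪ Patch 2) ∖ Patch 3| = 94.0625 − 26 = 68.06.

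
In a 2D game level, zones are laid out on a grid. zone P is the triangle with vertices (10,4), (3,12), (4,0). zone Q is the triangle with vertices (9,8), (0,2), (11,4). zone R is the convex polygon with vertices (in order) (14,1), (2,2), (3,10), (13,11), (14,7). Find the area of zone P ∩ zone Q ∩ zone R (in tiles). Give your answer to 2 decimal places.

14.87

The intersection is the polygon with vertices (9.625,3.75), (3.776,2.687), (3.632,4.421), (7.421,6.947), (10,4).
By the shoelace formula its area is 14.87.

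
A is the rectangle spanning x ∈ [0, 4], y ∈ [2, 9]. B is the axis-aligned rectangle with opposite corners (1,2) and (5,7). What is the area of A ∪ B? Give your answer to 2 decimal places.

33.00

By inclusion–exclusion:
Individual areas: |A| = 28, |B| = 20.
|A∩B|: x∈[1,4], y∈[2,7] → 3·5 = 15.
|A ∪ B| = 48 − 15 = 33.00.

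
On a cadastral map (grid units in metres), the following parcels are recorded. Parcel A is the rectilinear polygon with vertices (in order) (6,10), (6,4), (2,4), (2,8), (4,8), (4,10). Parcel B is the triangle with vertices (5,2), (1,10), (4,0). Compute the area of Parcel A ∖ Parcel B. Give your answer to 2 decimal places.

|Parcel A| = 20, |Parcel A∩Parcel B| = 2.9333.
|Parcel A ∖ Parcel B| = |Parcel A| − |Parcel A∩Parcel B| = 20 − 2.9333 = 17.07.

17.07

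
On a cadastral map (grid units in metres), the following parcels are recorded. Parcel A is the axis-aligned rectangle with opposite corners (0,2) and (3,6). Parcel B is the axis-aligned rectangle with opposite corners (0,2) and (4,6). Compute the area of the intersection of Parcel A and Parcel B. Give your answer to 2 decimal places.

|Parcel A∩Parcel B|: x∈[0,3], y∈[2,6] → 3·4 = 12.

12.00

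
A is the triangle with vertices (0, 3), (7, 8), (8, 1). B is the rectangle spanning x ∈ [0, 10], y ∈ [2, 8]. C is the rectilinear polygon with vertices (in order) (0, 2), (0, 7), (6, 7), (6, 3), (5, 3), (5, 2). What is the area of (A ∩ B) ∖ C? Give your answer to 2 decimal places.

9.27

|A ∩ B| = 25.0714.
|(A ∩ B) ∩ C| = 15.8.
|(A ∩ B) ∖ C| = 25.0714 − 15.8 = 9.27.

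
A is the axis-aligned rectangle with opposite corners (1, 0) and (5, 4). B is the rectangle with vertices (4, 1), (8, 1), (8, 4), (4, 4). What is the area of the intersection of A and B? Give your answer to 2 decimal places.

3.00

|A∩B|: x∈[4,5], y∈[1,4] → 1·3 = 3.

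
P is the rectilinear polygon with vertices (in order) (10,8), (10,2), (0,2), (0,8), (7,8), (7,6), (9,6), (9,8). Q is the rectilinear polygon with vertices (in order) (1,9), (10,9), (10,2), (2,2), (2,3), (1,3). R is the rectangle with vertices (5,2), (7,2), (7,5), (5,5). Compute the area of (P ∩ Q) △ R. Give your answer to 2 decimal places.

43.00

|P ∩ Q| = 49.
|(P ∩ Q) ∩ R| = 6.
|(P ∩ Q) △ R| = 49 + 6 − 12 = 43.00.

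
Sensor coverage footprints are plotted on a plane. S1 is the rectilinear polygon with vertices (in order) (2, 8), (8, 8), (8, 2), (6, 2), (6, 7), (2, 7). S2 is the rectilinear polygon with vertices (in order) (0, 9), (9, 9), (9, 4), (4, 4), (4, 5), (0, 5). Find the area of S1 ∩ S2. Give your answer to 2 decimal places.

12.00

The intersection is the polygon with vertices (8,8), (8,4), (6,4), (6,7), (2,7), (2,8).
By the shoelace formula its area is 12.00.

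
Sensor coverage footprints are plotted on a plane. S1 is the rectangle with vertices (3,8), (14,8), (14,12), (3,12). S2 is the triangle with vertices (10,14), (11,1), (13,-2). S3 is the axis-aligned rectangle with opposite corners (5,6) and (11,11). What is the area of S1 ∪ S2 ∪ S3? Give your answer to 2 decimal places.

By inclusion–exclusion:
Individual areas: |S1| = 44, |S2| = 11.5, |S3| = 30.
|S1∩S2| = 1.7692.
|S1∩S3|: x∈[5,11], y∈[8,11] → 6·3 = 18.
|S2∩S3| = 2.3742.
|S1∩S2∩S3| = 1.4511.
|S1 ∪ S2 ∪ S3| = 85.5 − 22.1434 + 1.4511 = 64.81.

64.81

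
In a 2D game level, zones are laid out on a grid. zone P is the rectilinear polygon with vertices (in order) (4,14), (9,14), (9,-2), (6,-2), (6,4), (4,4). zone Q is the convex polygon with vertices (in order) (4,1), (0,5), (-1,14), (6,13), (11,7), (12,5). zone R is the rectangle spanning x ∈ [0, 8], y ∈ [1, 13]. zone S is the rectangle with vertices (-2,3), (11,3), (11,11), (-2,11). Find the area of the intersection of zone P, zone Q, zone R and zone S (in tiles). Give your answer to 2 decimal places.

29.93

The intersection is the polygon with vertices (6,4), (4,4), (4,11), (7.667,11), (8,10.6), (8,3), (6,3).
By the shoelace formula its area is 29.93.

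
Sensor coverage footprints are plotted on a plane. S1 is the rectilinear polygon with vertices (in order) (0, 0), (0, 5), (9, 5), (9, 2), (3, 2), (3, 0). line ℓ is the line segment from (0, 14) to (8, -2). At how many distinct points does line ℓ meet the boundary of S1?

The segment meets the boundary at (6,2), (4.5,5).

2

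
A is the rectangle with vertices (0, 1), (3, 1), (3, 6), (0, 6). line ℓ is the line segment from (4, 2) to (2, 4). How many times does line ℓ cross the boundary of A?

The segment meets the boundary at (3,3).

1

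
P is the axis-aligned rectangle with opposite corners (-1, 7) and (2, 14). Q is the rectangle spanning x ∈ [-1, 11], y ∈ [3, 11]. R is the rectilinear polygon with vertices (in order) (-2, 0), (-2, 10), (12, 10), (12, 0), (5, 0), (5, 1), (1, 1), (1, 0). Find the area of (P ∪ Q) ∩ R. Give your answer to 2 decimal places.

84.00

The region (P ∪ Q) ∩ R is the polygon with vertices (11,3), (-1,3), (-1,7), (-1,10), (11,10).
By the shoelace formula its area is 84.00.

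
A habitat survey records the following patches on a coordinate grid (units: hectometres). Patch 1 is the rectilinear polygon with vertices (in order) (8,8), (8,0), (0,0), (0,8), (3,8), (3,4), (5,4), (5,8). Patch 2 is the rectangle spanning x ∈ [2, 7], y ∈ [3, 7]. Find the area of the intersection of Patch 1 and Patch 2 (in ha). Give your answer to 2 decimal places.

The intersection is the polygon with vertices (3,4), (5,4), (5,7), (7,7), (7,3), (2,3), (2,7), (3,7).
By the shoelace formula its area is 14.00.

14.00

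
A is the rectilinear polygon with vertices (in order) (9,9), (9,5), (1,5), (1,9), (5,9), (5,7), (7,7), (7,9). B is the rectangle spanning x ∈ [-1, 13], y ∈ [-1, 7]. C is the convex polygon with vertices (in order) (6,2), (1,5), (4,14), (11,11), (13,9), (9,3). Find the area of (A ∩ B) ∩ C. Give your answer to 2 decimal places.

15.33

The region (A ∩ B) ∩ C is the polygon with vertices (1,5), (1.667,7), (5,7), (7,7), (9,7), (9,5).
By the shoelace formula its area is 15.33.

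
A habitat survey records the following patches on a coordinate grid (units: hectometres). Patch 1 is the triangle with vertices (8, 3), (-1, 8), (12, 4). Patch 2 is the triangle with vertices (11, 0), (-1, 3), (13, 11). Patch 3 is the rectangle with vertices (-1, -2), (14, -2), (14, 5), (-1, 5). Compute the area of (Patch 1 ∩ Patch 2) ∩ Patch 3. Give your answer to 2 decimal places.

The region (Patch 1 ∩ Patch 2) ∩ Patch 3 is the polygon with vertices (11.742,4.08), (11.714,3.929), (8,3), (4.4,5), (8.75,5).
By the shoelace formula its area is 7.95.

7.95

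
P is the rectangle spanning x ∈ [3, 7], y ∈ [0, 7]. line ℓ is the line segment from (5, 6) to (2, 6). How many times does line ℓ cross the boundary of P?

The segment meets the boundary at (3,6).

1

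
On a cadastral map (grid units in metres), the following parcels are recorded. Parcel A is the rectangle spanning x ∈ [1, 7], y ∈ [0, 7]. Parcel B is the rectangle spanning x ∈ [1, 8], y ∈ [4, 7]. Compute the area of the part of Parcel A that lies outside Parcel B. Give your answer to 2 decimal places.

24.00

|Parcel A∩Parcel B|: x∈[1,7], y∈[4,7] → 6·3 = 18.
|Parcel A| = 42.
|Parcel A ∖ Parcel B| = |Parcel A| − |Parcel A∩Parcel B| = 42 − 18 = 24.00.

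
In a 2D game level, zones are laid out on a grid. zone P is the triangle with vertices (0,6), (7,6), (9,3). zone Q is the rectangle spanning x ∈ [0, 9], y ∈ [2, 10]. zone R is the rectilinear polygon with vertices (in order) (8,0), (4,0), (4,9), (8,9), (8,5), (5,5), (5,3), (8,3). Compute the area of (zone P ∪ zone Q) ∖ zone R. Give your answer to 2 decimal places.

50.00

|zone P ∪ zone Q| = 72.
|(zone P ∪ zone Q) ∩ zone R| = 22.
|(zone P ∪ zone Q) ∖ zone R| = 72 − 22 = 50.00.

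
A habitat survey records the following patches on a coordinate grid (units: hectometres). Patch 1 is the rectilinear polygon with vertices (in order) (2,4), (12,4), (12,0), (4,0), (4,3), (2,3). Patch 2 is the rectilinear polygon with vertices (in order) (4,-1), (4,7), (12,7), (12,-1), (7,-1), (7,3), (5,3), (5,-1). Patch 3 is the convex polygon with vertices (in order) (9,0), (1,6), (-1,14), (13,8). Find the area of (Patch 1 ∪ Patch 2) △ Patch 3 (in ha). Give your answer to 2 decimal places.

82.67

|Patch 1 ∪ Patch 2| = 64.
|(Patch 1 ∪ Patch 2) ∩ Patch 3| = 37.6667.
|(Patch 1 ∪ Patch 2) △ Patch 3| = 64 + 94 − 75.3333 = 82.67.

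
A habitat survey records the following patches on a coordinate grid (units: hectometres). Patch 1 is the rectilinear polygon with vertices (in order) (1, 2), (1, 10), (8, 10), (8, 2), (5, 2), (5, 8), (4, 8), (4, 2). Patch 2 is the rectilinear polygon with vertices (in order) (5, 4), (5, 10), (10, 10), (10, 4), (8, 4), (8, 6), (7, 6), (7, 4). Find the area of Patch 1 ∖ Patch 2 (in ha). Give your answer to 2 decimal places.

34.00

|Patch 1| = 50, |Patch 1∩Patch 2| = 16.
|Patch 1 ∖ Patch 2| = |Patch 1| − |Patch 1∩Patch 2| = 50 − 16 = 34.00.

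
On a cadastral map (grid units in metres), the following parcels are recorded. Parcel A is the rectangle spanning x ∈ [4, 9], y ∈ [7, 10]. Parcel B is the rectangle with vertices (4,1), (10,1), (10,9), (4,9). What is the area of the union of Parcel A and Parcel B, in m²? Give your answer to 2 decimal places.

53.00

By inclusion–exclusion:
Individual areas: |Parcel A| = 15, |Parcel B| = 48.
|Parcel A∩Parcel B|: x∈[4,9], y∈[7,9] → 5·2 = 10.
|Parcel A ∪ Parcel B| = 63 − 10 = 53.00.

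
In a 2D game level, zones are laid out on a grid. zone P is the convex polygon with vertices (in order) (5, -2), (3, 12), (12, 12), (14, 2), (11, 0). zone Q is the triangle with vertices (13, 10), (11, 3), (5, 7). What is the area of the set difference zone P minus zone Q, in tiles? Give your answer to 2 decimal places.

|zone P| = 115, |zone P∩zone Q| = 24.6922.
|zone P ∖ zone Q| = |zone P| − |zone P∩zone Q| = 115 − 24.6922 = 90.31.

90.31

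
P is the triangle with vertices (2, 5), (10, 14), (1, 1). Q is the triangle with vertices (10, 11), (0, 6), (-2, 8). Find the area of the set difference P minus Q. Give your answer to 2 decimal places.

10.44

|P| = 11.5, |P∩Q| = 1.0599.
|P ∖ Q| = |P| − |P∩Q| = 11.5 − 1.0599 = 10.44.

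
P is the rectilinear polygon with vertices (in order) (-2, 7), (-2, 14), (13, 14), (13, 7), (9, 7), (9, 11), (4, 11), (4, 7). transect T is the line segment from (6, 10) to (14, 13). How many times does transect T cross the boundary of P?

The segment meets the boundary at (8.667,11), (13,12.625).

2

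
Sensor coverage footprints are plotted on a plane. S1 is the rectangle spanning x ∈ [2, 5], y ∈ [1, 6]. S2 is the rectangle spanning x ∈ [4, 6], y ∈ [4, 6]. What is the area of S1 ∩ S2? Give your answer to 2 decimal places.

2.00

|S1∩S2|: x∈[4,5], y∈[4,6] → 1·2 = 2.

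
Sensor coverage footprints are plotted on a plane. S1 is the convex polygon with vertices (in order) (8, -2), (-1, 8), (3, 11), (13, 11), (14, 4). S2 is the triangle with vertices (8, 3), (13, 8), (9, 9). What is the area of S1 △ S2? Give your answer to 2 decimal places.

110.00

|S1| = 122.5, |S2| = 12.5, |S1∩S2| = 12.5.
|S1 △ S2| = |S1| + |S2| − 2·|S1∩S2| = 122.5 + 12.5 − 25 = 110.00.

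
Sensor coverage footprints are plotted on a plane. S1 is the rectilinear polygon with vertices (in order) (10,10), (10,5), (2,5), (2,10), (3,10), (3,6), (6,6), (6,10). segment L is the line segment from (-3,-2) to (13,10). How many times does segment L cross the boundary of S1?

2

The segment meets the boundary at (10,7.75), (6.333,5).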